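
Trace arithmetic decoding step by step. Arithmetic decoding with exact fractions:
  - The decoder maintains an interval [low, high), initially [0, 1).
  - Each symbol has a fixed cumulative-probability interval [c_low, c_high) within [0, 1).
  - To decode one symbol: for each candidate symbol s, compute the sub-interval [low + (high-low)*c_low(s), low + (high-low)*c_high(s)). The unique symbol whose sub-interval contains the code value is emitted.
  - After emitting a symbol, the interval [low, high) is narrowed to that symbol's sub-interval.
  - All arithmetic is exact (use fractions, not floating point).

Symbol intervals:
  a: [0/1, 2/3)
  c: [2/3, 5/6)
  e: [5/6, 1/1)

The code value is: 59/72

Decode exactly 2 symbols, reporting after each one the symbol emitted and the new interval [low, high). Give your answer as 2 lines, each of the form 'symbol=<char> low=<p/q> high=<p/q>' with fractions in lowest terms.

Step 1: interval [0/1, 1/1), width = 1/1 - 0/1 = 1/1
  'a': [0/1 + 1/1*0/1, 0/1 + 1/1*2/3) = [0/1, 2/3)
  'c': [0/1 + 1/1*2/3, 0/1 + 1/1*5/6) = [2/3, 5/6) <- contains code 59/72
  'e': [0/1 + 1/1*5/6, 0/1 + 1/1*1/1) = [5/6, 1/1)
  emit 'c', narrow to [2/3, 5/6)
Step 2: interval [2/3, 5/6), width = 5/6 - 2/3 = 1/6
  'a': [2/3 + 1/6*0/1, 2/3 + 1/6*2/3) = [2/3, 7/9)
  'c': [2/3 + 1/6*2/3, 2/3 + 1/6*5/6) = [7/9, 29/36)
  'e': [2/3 + 1/6*5/6, 2/3 + 1/6*1/1) = [29/36, 5/6) <- contains code 59/72
  emit 'e', narrow to [29/36, 5/6)

Answer: symbol=c low=2/3 high=5/6
symbol=e low=29/36 high=5/6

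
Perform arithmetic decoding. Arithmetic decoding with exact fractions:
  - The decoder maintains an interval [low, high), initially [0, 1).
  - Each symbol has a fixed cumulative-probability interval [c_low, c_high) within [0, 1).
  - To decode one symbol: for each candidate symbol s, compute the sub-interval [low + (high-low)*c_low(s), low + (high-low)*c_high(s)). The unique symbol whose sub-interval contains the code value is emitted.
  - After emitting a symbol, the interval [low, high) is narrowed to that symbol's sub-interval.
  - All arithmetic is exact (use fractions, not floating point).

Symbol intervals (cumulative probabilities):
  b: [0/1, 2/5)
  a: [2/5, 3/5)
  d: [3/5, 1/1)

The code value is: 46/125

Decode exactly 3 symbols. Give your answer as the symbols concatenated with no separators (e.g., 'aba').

Step 1: interval [0/1, 1/1), width = 1/1 - 0/1 = 1/1
  'b': [0/1 + 1/1*0/1, 0/1 + 1/1*2/5) = [0/1, 2/5) <- contains code 46/125
  'a': [0/1 + 1/1*2/5, 0/1 + 1/1*3/5) = [2/5, 3/5)
  'd': [0/1 + 1/1*3/5, 0/1 + 1/1*1/1) = [3/5, 1/1)
  emit 'b', narrow to [0/1, 2/5)
Step 2: interval [0/1, 2/5), width = 2/5 - 0/1 = 2/5
  'b': [0/1 + 2/5*0/1, 0/1 + 2/5*2/5) = [0/1, 4/25)
  'a': [0/1 + 2/5*2/5, 0/1 + 2/5*3/5) = [4/25, 6/25)
  'd': [0/1 + 2/5*3/5, 0/1 + 2/5*1/1) = [6/25, 2/5) <- contains code 46/125
  emit 'd', narrow to [6/25, 2/5)
Step 3: interval [6/25, 2/5), width = 2/5 - 6/25 = 4/25
  'b': [6/25 + 4/25*0/1, 6/25 + 4/25*2/5) = [6/25, 38/125)
  'a': [6/25 + 4/25*2/5, 6/25 + 4/25*3/5) = [38/125, 42/125)
  'd': [6/25 + 4/25*3/5, 6/25 + 4/25*1/1) = [42/125, 2/5) <- contains code 46/125
  emit 'd', narrow to [42/125, 2/5)

Answer: bdd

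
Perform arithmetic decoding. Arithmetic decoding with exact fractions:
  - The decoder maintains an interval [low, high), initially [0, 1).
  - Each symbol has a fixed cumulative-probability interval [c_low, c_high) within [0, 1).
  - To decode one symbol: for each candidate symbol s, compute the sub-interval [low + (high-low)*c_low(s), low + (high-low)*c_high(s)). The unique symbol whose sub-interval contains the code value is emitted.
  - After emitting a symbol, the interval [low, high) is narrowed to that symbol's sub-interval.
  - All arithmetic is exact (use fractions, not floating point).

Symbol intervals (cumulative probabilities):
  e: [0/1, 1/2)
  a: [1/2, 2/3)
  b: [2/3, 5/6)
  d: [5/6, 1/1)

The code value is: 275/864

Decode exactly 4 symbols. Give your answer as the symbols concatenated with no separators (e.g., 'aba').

Answer: eabd

Derivation:
Step 1: interval [0/1, 1/1), width = 1/1 - 0/1 = 1/1
  'e': [0/1 + 1/1*0/1, 0/1 + 1/1*1/2) = [0/1, 1/2) <- contains code 275/864
  'a': [0/1 + 1/1*1/2, 0/1 + 1/1*2/3) = [1/2, 2/3)
  'b': [0/1 + 1/1*2/3, 0/1 + 1/1*5/6) = [2/3, 5/6)
  'd': [0/1 + 1/1*5/6, 0/1 + 1/1*1/1) = [5/6, 1/1)
  emit 'e', narrow to [0/1, 1/2)
Step 2: interval [0/1, 1/2), width = 1/2 - 0/1 = 1/2
  'e': [0/1 + 1/2*0/1, 0/1 + 1/2*1/2) = [0/1, 1/4)
  'a': [0/1 + 1/2*1/2, 0/1 + 1/2*2/3) = [1/4, 1/3) <- contains code 275/864
  'b': [0/1 + 1/2*2/3, 0/1 + 1/2*5/6) = [1/3, 5/12)
  'd': [0/1 + 1/2*5/6, 0/1 + 1/2*1/1) = [5/12, 1/2)
  emit 'a', narrow to [1/4, 1/3)
Step 3: interval [1/4, 1/3), width = 1/3 - 1/4 = 1/12
  'e': [1/4 + 1/12*0/1, 1/4 + 1/12*1/2) = [1/4, 7/24)
  'a': [1/4 + 1/12*1/2, 1/4 + 1/12*2/3) = [7/24, 11/36)
  'b': [1/4 + 1/12*2/3, 1/4 + 1/12*5/6) = [11/36, 23/72) <- contains code 275/864
  'd': [1/4 + 1/12*5/6, 1/4 + 1/12*1/1) = [23/72, 1/3)
  emit 'b', narrow to [11/36, 23/72)
Step 4: interval [11/36, 23/72), width = 23/72 - 11/36 = 1/72
  'e': [11/36 + 1/72*0/1, 11/36 + 1/72*1/2) = [11/36, 5/16)
  'a': [11/36 + 1/72*1/2, 11/36 + 1/72*2/3) = [5/16, 17/54)
  'b': [11/36 + 1/72*2/3, 11/36 + 1/72*5/6) = [17/54, 137/432)
  'd': [11/36 + 1/72*5/6, 11/36 + 1/72*1/1) = [137/432, 23/72) <- contains code 275/864
  emit 'd', narrow to [137/432, 23/72)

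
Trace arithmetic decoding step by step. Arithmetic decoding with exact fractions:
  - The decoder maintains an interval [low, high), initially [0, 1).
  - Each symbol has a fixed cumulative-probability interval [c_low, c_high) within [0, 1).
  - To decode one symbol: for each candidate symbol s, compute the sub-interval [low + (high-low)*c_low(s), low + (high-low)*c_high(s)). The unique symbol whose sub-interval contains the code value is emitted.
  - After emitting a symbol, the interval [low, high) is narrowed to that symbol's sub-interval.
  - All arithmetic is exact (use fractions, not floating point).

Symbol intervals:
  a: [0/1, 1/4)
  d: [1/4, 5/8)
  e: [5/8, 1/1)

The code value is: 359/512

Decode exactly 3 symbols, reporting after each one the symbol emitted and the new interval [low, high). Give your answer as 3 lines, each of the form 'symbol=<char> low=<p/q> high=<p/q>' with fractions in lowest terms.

Step 1: interval [0/1, 1/1), width = 1/1 - 0/1 = 1/1
  'a': [0/1 + 1/1*0/1, 0/1 + 1/1*1/4) = [0/1, 1/4)
  'd': [0/1 + 1/1*1/4, 0/1 + 1/1*5/8) = [1/4, 5/8)
  'e': [0/1 + 1/1*5/8, 0/1 + 1/1*1/1) = [5/8, 1/1) <- contains code 359/512
  emit 'e', narrow to [5/8, 1/1)
Step 2: interval [5/8, 1/1), width = 1/1 - 5/8 = 3/8
  'a': [5/8 + 3/8*0/1, 5/8 + 3/8*1/4) = [5/8, 23/32) <- contains code 359/512
  'd': [5/8 + 3/8*1/4, 5/8 + 3/8*5/8) = [23/32, 55/64)
  'e': [5/8 + 3/8*5/8, 5/8 + 3/8*1/1) = [55/64, 1/1)
  emit 'a', narrow to [5/8, 23/32)
Step 3: interval [5/8, 23/32), width = 23/32 - 5/8 = 3/32
  'a': [5/8 + 3/32*0/1, 5/8 + 3/32*1/4) = [5/8, 83/128)
  'd': [5/8 + 3/32*1/4, 5/8 + 3/32*5/8) = [83/128, 175/256)
  'e': [5/8 + 3/32*5/8, 5/8 + 3/32*1/1) = [175/256, 23/32) <- contains code 359/512
  emit 'e', narrow to [175/256, 23/32)

Answer: symbol=e low=5/8 high=1/1
symbol=a low=5/8 high=23/32
symbol=e low=175/256 high=23/32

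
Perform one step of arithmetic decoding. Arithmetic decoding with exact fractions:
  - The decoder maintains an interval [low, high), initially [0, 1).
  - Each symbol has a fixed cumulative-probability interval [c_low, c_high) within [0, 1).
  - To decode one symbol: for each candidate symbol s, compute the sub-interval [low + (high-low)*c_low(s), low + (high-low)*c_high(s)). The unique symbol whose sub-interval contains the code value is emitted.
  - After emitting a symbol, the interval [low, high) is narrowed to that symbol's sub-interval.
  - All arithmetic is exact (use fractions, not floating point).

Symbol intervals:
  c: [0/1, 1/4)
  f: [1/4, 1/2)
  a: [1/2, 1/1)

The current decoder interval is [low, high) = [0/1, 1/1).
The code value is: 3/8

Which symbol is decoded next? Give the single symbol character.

Interval width = high − low = 1/1 − 0/1 = 1/1
Scaled code = (code − low) / width = (3/8 − 0/1) / 1/1 = 3/8
  c: [0/1, 1/4) 
  f: [1/4, 1/2) ← scaled code falls here ✓
  a: [1/2, 1/1) 

Answer: f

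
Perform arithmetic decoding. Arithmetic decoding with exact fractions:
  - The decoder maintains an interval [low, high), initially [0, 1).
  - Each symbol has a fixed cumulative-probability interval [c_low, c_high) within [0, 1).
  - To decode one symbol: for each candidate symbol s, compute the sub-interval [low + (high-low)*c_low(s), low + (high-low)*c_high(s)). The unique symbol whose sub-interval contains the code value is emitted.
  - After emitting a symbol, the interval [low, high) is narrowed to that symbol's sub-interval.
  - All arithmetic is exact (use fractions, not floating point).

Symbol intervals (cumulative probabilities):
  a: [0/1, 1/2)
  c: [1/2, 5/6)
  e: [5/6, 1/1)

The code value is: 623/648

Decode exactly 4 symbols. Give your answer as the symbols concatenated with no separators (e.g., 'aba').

Answer: ecce

Derivation:
Step 1: interval [0/1, 1/1), width = 1/1 - 0/1 = 1/1
  'a': [0/1 + 1/1*0/1, 0/1 + 1/1*1/2) = [0/1, 1/2)
  'c': [0/1 + 1/1*1/2, 0/1 + 1/1*5/6) = [1/2, 5/6)
  'e': [0/1 + 1/1*5/6, 0/1 + 1/1*1/1) = [5/6, 1/1) <- contains code 623/648
  emit 'e', narrow to [5/6, 1/1)
Step 2: interval [5/6, 1/1), width = 1/1 - 5/6 = 1/6
  'a': [5/6 + 1/6*0/1, 5/6 + 1/6*1/2) = [5/6, 11/12)
  'c': [5/6 + 1/6*1/2, 5/6 + 1/6*5/6) = [11/12, 35/36) <- contains code 623/648
  'e': [5/6 + 1/6*5/6, 5/6 + 1/6*1/1) = [35/36, 1/1)
  emit 'c', narrow to [11/12, 35/36)
Step 3: interval [11/12, 35/36), width = 35/36 - 11/12 = 1/18
  'a': [11/12 + 1/18*0/1, 11/12 + 1/18*1/2) = [11/12, 17/18)
  'c': [11/12 + 1/18*1/2, 11/12 + 1/18*5/6) = [17/18, 26/27) <- contains code 623/648
  'e': [11/12 + 1/18*5/6, 11/12 + 1/18*1/1) = [26/27, 35/36)
  emit 'c', narrow to [17/18, 26/27)
Step 4: interval [17/18, 26/27), width = 26/27 - 17/18 = 1/54
  'a': [17/18 + 1/54*0/1, 17/18 + 1/54*1/2) = [17/18, 103/108)
  'c': [17/18 + 1/54*1/2, 17/18 + 1/54*5/6) = [103/108, 311/324)
  'e': [17/18 + 1/54*5/6, 17/18 + 1/54*1/1) = [311/324, 26/27) <- contains code 623/648
  emit 'e', narrow to [311/324, 26/27)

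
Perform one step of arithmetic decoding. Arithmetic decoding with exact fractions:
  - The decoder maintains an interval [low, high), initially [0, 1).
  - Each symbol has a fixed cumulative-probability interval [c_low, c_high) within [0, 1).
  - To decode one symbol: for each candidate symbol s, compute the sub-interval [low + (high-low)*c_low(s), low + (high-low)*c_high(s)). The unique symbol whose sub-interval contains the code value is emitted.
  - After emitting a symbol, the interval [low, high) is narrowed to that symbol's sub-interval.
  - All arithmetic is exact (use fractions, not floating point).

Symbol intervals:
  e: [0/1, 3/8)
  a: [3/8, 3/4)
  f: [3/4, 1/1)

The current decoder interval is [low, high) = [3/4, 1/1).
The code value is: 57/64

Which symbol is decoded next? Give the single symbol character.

Interval width = high − low = 1/1 − 3/4 = 1/4
Scaled code = (code − low) / width = (57/64 − 3/4) / 1/4 = 9/16
  e: [0/1, 3/8) 
  a: [3/8, 3/4) ← scaled code falls here ✓
  f: [3/4, 1/1) 

Answer: a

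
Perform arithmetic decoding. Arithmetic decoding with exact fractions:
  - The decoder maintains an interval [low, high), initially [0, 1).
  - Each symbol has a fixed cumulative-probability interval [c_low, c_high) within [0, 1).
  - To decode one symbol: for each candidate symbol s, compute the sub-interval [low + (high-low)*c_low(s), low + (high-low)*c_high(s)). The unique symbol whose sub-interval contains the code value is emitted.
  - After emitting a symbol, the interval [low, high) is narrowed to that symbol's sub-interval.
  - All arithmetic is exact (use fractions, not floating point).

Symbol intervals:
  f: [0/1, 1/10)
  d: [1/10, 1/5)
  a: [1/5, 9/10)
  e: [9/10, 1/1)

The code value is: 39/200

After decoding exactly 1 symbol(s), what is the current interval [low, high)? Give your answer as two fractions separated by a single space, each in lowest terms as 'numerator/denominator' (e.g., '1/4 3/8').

Step 1: interval [0/1, 1/1), width = 1/1 - 0/1 = 1/1
  'f': [0/1 + 1/1*0/1, 0/1 + 1/1*1/10) = [0/1, 1/10)
  'd': [0/1 + 1/1*1/10, 0/1 + 1/1*1/5) = [1/10, 1/5) <- contains code 39/200
  'a': [0/1 + 1/1*1/5, 0/1 + 1/1*9/10) = [1/5, 9/10)
  'e': [0/1 + 1/1*9/10, 0/1 + 1/1*1/1) = [9/10, 1/1)
  emit 'd', narrow to [1/10, 1/5)

Answer: 1/10 1/5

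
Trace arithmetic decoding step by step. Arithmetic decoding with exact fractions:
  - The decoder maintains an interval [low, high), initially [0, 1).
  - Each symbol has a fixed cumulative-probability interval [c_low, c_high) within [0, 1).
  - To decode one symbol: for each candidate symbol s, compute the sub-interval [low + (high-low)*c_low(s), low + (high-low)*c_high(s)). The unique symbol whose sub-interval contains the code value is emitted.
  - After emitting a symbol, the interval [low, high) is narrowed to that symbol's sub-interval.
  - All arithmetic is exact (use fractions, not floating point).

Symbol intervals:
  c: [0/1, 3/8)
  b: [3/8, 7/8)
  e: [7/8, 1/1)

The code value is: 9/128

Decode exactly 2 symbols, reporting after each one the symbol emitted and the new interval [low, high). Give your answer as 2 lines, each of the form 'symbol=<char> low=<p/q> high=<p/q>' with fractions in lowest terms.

Step 1: interval [0/1, 1/1), width = 1/1 - 0/1 = 1/1
  'c': [0/1 + 1/1*0/1, 0/1 + 1/1*3/8) = [0/1, 3/8) <- contains code 9/128
  'b': [0/1 + 1/1*3/8, 0/1 + 1/1*7/8) = [3/8, 7/8)
  'e': [0/1 + 1/1*7/8, 0/1 + 1/1*1/1) = [7/8, 1/1)
  emit 'c', narrow to [0/1, 3/8)
Step 2: interval [0/1, 3/8), width = 3/8 - 0/1 = 3/8
  'c': [0/1 + 3/8*0/1, 0/1 + 3/8*3/8) = [0/1, 9/64) <- contains code 9/128
  'b': [0/1 + 3/8*3/8, 0/1 + 3/8*7/8) = [9/64, 21/64)
  'e': [0/1 + 3/8*7/8, 0/1 + 3/8*1/1) = [21/64, 3/8)
  emit 'c', narrow to [0/1, 9/64)

Answer: symbol=c low=0/1 high=3/8
symbol=c low=0/1 high=9/64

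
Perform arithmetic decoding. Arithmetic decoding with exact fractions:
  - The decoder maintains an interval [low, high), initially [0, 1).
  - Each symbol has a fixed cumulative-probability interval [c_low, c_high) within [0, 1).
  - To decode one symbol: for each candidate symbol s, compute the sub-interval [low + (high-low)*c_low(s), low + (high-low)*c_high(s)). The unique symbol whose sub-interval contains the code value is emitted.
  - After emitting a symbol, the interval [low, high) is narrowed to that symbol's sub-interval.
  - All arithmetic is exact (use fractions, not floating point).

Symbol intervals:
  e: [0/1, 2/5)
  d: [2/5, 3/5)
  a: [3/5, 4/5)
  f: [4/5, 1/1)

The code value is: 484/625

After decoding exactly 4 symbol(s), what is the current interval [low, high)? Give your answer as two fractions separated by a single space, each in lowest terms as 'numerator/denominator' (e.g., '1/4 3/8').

Step 1: interval [0/1, 1/1), width = 1/1 - 0/1 = 1/1
  'e': [0/1 + 1/1*0/1, 0/1 + 1/1*2/5) = [0/1, 2/5)
  'd': [0/1 + 1/1*2/5, 0/1 + 1/1*3/5) = [2/5, 3/5)
  'a': [0/1 + 1/1*3/5, 0/1 + 1/1*4/5) = [3/5, 4/5) <- contains code 484/625
  'f': [0/1 + 1/1*4/5, 0/1 + 1/1*1/1) = [4/5, 1/1)
  emit 'a', narrow to [3/5, 4/5)
Step 2: interval [3/5, 4/5), width = 4/5 - 3/5 = 1/5
  'e': [3/5 + 1/5*0/1, 3/5 + 1/5*2/5) = [3/5, 17/25)
  'd': [3/5 + 1/5*2/5, 3/5 + 1/5*3/5) = [17/25, 18/25)
  'a': [3/5 + 1/5*3/5, 3/5 + 1/5*4/5) = [18/25, 19/25)
  'f': [3/5 + 1/5*4/5, 3/5 + 1/5*1/1) = [19/25, 4/5) <- contains code 484/625
  emit 'f', narrow to [19/25, 4/5)
Step 3: interval [19/25, 4/5), width = 4/5 - 19/25 = 1/25
  'e': [19/25 + 1/25*0/1, 19/25 + 1/25*2/5) = [19/25, 97/125) <- contains code 484/625
  'd': [19/25 + 1/25*2/5, 19/25 + 1/25*3/5) = [97/125, 98/125)
  'a': [19/25 + 1/25*3/5, 19/25 + 1/25*4/5) = [98/125, 99/125)
  'f': [19/25 + 1/25*4/5, 19/25 + 1/25*1/1) = [99/125, 4/5)
  emit 'e', narrow to [19/25, 97/125)
Step 4: interval [19/25, 97/125), width = 97/125 - 19/25 = 2/125
  'e': [19/25 + 2/125*0/1, 19/25 + 2/125*2/5) = [19/25, 479/625)
  'd': [19/25 + 2/125*2/5, 19/25 + 2/125*3/5) = [479/625, 481/625)
  'a': [19/25 + 2/125*3/5, 19/25 + 2/125*4/5) = [481/625, 483/625)
  'f': [19/25 + 2/125*4/5, 19/25 + 2/125*1/1) = [483/625, 97/125) <- contains code 484/625
  emit 'f', narrow to [483/625, 97/125)

Answer: 483/625 97/125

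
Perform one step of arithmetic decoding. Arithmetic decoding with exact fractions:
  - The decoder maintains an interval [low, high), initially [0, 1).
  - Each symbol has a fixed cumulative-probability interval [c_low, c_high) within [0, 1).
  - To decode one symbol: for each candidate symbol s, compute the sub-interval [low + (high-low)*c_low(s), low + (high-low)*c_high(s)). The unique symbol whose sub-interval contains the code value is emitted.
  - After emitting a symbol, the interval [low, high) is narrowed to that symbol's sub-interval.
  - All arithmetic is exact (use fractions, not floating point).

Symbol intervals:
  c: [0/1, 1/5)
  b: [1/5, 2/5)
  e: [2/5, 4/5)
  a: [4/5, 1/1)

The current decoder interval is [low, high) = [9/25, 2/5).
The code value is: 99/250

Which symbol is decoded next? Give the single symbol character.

Answer: a

Derivation:
Interval width = high − low = 2/5 − 9/25 = 1/25
Scaled code = (code − low) / width = (99/250 − 9/25) / 1/25 = 9/10
  c: [0/1, 1/5) 
  b: [1/5, 2/5) 
  e: [2/5, 4/5) 
  a: [4/5, 1/1) ← scaled code falls here ✓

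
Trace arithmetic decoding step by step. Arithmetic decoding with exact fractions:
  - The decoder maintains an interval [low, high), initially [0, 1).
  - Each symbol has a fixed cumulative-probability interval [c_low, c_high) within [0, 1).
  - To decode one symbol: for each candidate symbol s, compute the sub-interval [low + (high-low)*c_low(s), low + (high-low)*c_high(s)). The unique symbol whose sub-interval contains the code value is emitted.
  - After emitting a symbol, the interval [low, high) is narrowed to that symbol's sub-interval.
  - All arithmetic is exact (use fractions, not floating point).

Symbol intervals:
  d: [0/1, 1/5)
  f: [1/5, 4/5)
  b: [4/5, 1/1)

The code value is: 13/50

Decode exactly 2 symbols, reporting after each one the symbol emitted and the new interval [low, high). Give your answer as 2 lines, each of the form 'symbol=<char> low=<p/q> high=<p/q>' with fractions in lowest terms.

Answer: symbol=f low=1/5 high=4/5
symbol=d low=1/5 high=8/25

Derivation:
Step 1: interval [0/1, 1/1), width = 1/1 - 0/1 = 1/1
  'd': [0/1 + 1/1*0/1, 0/1 + 1/1*1/5) = [0/1, 1/5)
  'f': [0/1 + 1/1*1/5, 0/1 + 1/1*4/5) = [1/5, 4/5) <- contains code 13/50
  'b': [0/1 + 1/1*4/5, 0/1 + 1/1*1/1) = [4/5, 1/1)
  emit 'f', narrow to [1/5, 4/5)
Step 2: interval [1/5, 4/5), width = 4/5 - 1/5 = 3/5
  'd': [1/5 + 3/5*0/1, 1/5 + 3/5*1/5) = [1/5, 8/25) <- contains code 13/50
  'f': [1/5 + 3/5*1/5, 1/5 + 3/5*4/5) = [8/25, 17/25)
  'b': [1/5 + 3/5*4/5, 1/5 + 3/5*1/1) = [17/25, 4/5)
  emit 'd', narrow to [1/5, 8/25)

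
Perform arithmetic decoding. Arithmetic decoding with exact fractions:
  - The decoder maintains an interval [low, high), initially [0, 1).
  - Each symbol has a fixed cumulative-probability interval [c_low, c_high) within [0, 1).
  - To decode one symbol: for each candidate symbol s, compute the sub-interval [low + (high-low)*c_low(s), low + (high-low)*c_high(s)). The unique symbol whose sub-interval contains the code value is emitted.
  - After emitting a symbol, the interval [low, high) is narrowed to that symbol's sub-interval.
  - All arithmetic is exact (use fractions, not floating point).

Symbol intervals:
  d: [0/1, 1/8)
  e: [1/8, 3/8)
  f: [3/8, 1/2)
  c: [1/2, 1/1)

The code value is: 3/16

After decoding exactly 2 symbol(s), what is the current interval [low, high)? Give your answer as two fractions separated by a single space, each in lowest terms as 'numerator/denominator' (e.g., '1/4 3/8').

Answer: 5/32 7/32

Derivation:
Step 1: interval [0/1, 1/1), width = 1/1 - 0/1 = 1/1
  'd': [0/1 + 1/1*0/1, 0/1 + 1/1*1/8) = [0/1, 1/8)
  'e': [0/1 + 1/1*1/8, 0/1 + 1/1*3/8) = [1/8, 3/8) <- contains code 3/16
  'f': [0/1 + 1/1*3/8, 0/1 + 1/1*1/2) = [3/8, 1/2)
  'c': [0/1 + 1/1*1/2, 0/1 + 1/1*1/1) = [1/2, 1/1)
  emit 'e', narrow to [1/8, 3/8)
Step 2: interval [1/8, 3/8), width = 3/8 - 1/8 = 1/4
  'd': [1/8 + 1/4*0/1, 1/8 + 1/4*1/8) = [1/8, 5/32)
  'e': [1/8 + 1/4*1/8, 1/8 + 1/4*3/8) = [5/32, 7/32) <- contains code 3/16
  'f': [1/8 + 1/4*3/8, 1/8 + 1/4*1/2) = [7/32, 1/4)
  'c': [1/8 + 1/4*1/2, 1/8 + 1/4*1/1) = [1/4, 3/8)
  emit 'e', narrow to [5/32, 7/32)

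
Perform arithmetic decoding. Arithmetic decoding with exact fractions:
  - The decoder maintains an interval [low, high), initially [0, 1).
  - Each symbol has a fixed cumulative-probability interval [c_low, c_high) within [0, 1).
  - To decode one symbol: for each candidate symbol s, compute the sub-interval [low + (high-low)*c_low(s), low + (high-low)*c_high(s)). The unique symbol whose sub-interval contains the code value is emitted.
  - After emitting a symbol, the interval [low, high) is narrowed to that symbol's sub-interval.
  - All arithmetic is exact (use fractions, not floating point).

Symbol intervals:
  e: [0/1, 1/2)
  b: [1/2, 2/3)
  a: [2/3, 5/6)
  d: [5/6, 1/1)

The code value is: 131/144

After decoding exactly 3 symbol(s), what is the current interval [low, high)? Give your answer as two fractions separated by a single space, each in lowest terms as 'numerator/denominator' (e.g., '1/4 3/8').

Answer: 65/72 11/12

Derivation:
Step 1: interval [0/1, 1/1), width = 1/1 - 0/1 = 1/1
  'e': [0/1 + 1/1*0/1, 0/1 + 1/1*1/2) = [0/1, 1/2)
  'b': [0/1 + 1/1*1/2, 0/1 + 1/1*2/3) = [1/2, 2/3)
  'a': [0/1 + 1/1*2/3, 0/1 + 1/1*5/6) = [2/3, 5/6)
  'd': [0/1 + 1/1*5/6, 0/1 + 1/1*1/1) = [5/6, 1/1) <- contains code 131/144
  emit 'd', narrow to [5/6, 1/1)
Step 2: interval [5/6, 1/1), width = 1/1 - 5/6 = 1/6
  'e': [5/6 + 1/6*0/1, 5/6 + 1/6*1/2) = [5/6, 11/12) <- contains code 131/144
  'b': [5/6 + 1/6*1/2, 5/6 + 1/6*2/3) = [11/12, 17/18)
  'a': [5/6 + 1/6*2/3, 5/6 + 1/6*5/6) = [17/18, 35/36)
  'd': [5/6 + 1/6*5/6, 5/6 + 1/6*1/1) = [35/36, 1/1)
  emit 'e', narrow to [5/6, 11/12)
Step 3: interval [5/6, 11/12), width = 11/12 - 5/6 = 1/12
  'e': [5/6 + 1/12*0/1, 5/6 + 1/12*1/2) = [5/6, 7/8)
  'b': [5/6 + 1/12*1/2, 5/6 + 1/12*2/3) = [7/8, 8/9)
  'a': [5/6 + 1/12*2/3, 5/6 + 1/12*5/6) = [8/9, 65/72)
  'd': [5/6 + 1/12*5/6, 5/6 + 1/12*1/1) = [65/72, 11/12) <- contains code 131/144
  emit 'd', narrow to [65/72, 11/12)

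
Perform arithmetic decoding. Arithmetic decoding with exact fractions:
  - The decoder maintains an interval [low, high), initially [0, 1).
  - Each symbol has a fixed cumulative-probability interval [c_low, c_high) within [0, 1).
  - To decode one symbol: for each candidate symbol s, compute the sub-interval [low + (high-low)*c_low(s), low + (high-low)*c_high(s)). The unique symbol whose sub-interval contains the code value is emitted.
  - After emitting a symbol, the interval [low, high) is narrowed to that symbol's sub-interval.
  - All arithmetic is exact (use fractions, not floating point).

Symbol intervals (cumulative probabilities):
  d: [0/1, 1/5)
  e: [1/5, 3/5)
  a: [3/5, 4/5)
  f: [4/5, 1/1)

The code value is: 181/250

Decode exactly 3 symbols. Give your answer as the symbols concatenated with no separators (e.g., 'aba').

Answer: aad

Derivation:
Step 1: interval [0/1, 1/1), width = 1/1 - 0/1 = 1/1
  'd': [0/1 + 1/1*0/1, 0/1 + 1/1*1/5) = [0/1, 1/5)
  'e': [0/1 + 1/1*1/5, 0/1 + 1/1*3/5) = [1/5, 3/5)
  'a': [0/1 + 1/1*3/5, 0/1 + 1/1*4/5) = [3/5, 4/5) <- contains code 181/250
  'f': [0/1 + 1/1*4/5, 0/1 + 1/1*1/1) = [4/5, 1/1)
  emit 'a', narrow to [3/5, 4/5)
Step 2: interval [3/5, 4/5), width = 4/5 - 3/5 = 1/5
  'd': [3/5 + 1/5*0/1, 3/5 + 1/5*1/5) = [3/5, 16/25)
  'e': [3/5 + 1/5*1/5, 3/5 + 1/5*3/5) = [16/25, 18/25)
  'a': [3/5 + 1/5*3/5, 3/5 + 1/5*4/5) = [18/25, 19/25) <- contains code 181/250
  'f': [3/5 + 1/5*4/5, 3/5 + 1/5*1/1) = [19/25, 4/5)
  emit 'a', narrow to [18/25, 19/25)
Step 3: interval [18/25, 19/25), width = 19/25 - 18/25 = 1/25
  'd': [18/25 + 1/25*0/1, 18/25 + 1/25*1/5) = [18/25, 91/125) <- contains code 181/250
  'e': [18/25 + 1/25*1/5, 18/25 + 1/25*3/5) = [91/125, 93/125)
  'a': [18/25 + 1/25*3/5, 18/25 + 1/25*4/5) = [93/125, 94/125)
  'f': [18/25 + 1/25*4/5, 18/25 + 1/25*1/1) = [94/125, 19/25)
  emit 'd', narrow to [18/25, 91/125)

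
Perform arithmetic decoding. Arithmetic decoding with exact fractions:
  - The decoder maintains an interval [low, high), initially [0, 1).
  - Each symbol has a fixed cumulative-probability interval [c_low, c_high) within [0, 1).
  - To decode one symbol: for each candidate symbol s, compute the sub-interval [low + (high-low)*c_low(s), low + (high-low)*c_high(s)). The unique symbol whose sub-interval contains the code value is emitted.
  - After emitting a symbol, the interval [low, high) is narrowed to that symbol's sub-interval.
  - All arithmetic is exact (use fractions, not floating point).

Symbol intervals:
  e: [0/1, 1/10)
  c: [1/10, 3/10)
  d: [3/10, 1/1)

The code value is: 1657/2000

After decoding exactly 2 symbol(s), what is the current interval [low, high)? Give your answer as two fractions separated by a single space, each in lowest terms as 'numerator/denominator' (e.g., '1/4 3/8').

Step 1: interval [0/1, 1/1), width = 1/1 - 0/1 = 1/1
  'e': [0/1 + 1/1*0/1, 0/1 + 1/1*1/10) = [0/1, 1/10)
  'c': [0/1 + 1/1*1/10, 0/1 + 1/1*3/10) = [1/10, 3/10)
  'd': [0/1 + 1/1*3/10, 0/1 + 1/1*1/1) = [3/10, 1/1) <- contains code 1657/2000
  emit 'd', narrow to [3/10, 1/1)
Step 2: interval [3/10, 1/1), width = 1/1 - 3/10 = 7/10
  'e': [3/10 + 7/10*0/1, 3/10 + 7/10*1/10) = [3/10, 37/100)
  'c': [3/10 + 7/10*1/10, 3/10 + 7/10*3/10) = [37/100, 51/100)
  'd': [3/10 + 7/10*3/10, 3/10 + 7/10*1/1) = [51/100, 1/1) <- contains code 1657/2000
  emit 'd', narrow to [51/100, 1/1)

Answer: 51/100 1/1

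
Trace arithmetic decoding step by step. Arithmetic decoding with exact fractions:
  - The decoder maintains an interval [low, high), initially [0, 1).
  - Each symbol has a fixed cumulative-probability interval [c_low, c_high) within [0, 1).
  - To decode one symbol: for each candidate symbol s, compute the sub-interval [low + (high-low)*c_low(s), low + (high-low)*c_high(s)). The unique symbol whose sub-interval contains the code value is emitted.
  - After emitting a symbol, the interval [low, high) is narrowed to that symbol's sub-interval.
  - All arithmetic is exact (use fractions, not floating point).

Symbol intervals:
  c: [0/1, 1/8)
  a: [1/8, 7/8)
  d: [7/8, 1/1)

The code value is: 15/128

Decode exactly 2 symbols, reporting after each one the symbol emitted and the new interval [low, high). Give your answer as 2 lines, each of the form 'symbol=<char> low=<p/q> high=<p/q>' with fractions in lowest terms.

Step 1: interval [0/1, 1/1), width = 1/1 - 0/1 = 1/1
  'c': [0/1 + 1/1*0/1, 0/1 + 1/1*1/8) = [0/1, 1/8) <- contains code 15/128
  'a': [0/1 + 1/1*1/8, 0/1 + 1/1*7/8) = [1/8, 7/8)
  'd': [0/1 + 1/1*7/8, 0/1 + 1/1*1/1) = [7/8, 1/1)
  emit 'c', narrow to [0/1, 1/8)
Step 2: interval [0/1, 1/8), width = 1/8 - 0/1 = 1/8
  'c': [0/1 + 1/8*0/1, 0/1 + 1/8*1/8) = [0/1, 1/64)
  'a': [0/1 + 1/8*1/8, 0/1 + 1/8*7/8) = [1/64, 7/64)
  'd': [0/1 + 1/8*7/8, 0/1 + 1/8*1/1) = [7/64, 1/8) <- contains code 15/128
  emit 'd', narrow to [7/64, 1/8)

Answer: symbol=c low=0/1 high=1/8
symbol=d low=7/64 high=1/8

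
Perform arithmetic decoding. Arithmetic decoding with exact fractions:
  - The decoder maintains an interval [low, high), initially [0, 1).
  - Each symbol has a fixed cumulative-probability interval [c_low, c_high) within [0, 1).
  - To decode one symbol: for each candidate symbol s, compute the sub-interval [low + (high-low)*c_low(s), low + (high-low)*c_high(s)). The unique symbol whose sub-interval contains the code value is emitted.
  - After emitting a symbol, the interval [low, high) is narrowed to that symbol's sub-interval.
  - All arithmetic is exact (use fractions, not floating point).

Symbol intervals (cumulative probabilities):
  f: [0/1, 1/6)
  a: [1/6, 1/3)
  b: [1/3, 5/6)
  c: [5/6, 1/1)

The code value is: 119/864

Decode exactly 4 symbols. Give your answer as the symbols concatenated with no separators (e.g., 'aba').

Step 1: interval [0/1, 1/1), width = 1/1 - 0/1 = 1/1
  'f': [0/1 + 1/1*0/1, 0/1 + 1/1*1/6) = [0/1, 1/6) <- contains code 119/864
  'a': [0/1 + 1/1*1/6, 0/1 + 1/1*1/3) = [1/6, 1/3)
  'b': [0/1 + 1/1*1/3, 0/1 + 1/1*5/6) = [1/3, 5/6)
  'c': [0/1 + 1/1*5/6, 0/1 + 1/1*1/1) = [5/6, 1/1)
  emit 'f', narrow to [0/1, 1/6)
Step 2: interval [0/1, 1/6), width = 1/6 - 0/1 = 1/6
  'f': [0/1 + 1/6*0/1, 0/1 + 1/6*1/6) = [0/1, 1/36)
  'a': [0/1 + 1/6*1/6, 0/1 + 1/6*1/3) = [1/36, 1/18)
  'b': [0/1 + 1/6*1/3, 0/1 + 1/6*5/6) = [1/18, 5/36) <- contains code 119/864
  'c': [0/1 + 1/6*5/6, 0/1 + 1/6*1/1) = [5/36, 1/6)
  emit 'b', narrow to [1/18, 5/36)
Step 3: interval [1/18, 5/36), width = 5/36 - 1/18 = 1/12
  'f': [1/18 + 1/12*0/1, 1/18 + 1/12*1/6) = [1/18, 5/72)
  'a': [1/18 + 1/12*1/6, 1/18 + 1/12*1/3) = [5/72, 1/12)
  'b': [1/18 + 1/12*1/3, 1/18 + 1/12*5/6) = [1/12, 1/8)
  'c': [1/18 + 1/12*5/6, 1/18 + 1/12*1/1) = [1/8, 5/36) <- contains code 119/864
  emit 'c', narrow to [1/8, 5/36)
Step 4: interval [1/8, 5/36), width = 5/36 - 1/8 = 1/72
  'f': [1/8 + 1/72*0/1, 1/8 + 1/72*1/6) = [1/8, 55/432)
  'a': [1/8 + 1/72*1/6, 1/8 + 1/72*1/3) = [55/432, 7/54)
  'b': [1/8 + 1/72*1/3, 1/8 + 1/72*5/6) = [7/54, 59/432)
  'c': [1/8 + 1/72*5/6, 1/8 + 1/72*1/1) = [59/432, 5/36) <- contains code 119/864
  emit 'c', narrow to [59/432, 5/36)

Answer: fbcc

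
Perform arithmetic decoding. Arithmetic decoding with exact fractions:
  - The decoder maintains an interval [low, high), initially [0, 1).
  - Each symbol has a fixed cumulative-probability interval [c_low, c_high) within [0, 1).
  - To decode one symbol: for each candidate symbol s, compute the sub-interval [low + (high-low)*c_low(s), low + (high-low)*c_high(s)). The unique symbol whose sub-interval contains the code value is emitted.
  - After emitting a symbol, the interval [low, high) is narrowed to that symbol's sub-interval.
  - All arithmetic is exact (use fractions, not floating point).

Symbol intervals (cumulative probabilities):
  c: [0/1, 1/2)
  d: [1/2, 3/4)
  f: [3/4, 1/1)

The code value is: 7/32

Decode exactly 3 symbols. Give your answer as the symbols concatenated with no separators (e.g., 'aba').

Answer: ccf

Derivation:
Step 1: interval [0/1, 1/1), width = 1/1 - 0/1 = 1/1
  'c': [0/1 + 1/1*0/1, 0/1 + 1/1*1/2) = [0/1, 1/2) <- contains code 7/32
  'd': [0/1 + 1/1*1/2, 0/1 + 1/1*3/4) = [1/2, 3/4)
  'f': [0/1 + 1/1*3/4, 0/1 + 1/1*1/1) = [3/4, 1/1)
  emit 'c', narrow to [0/1, 1/2)
Step 2: interval [0/1, 1/2), width = 1/2 - 0/1 = 1/2
  'c': [0/1 + 1/2*0/1, 0/1 + 1/2*1/2) = [0/1, 1/4) <- contains code 7/32
  'd': [0/1 + 1/2*1/2, 0/1 + 1/2*3/4) = [1/4, 3/8)
  'f': [0/1 + 1/2*3/4, 0/1 + 1/2*1/1) = [3/8, 1/2)
  emit 'c', narrow to [0/1, 1/4)
Step 3: interval [0/1, 1/4), width = 1/4 - 0/1 = 1/4
  'c': [0/1 + 1/4*0/1, 0/1 + 1/4*1/2) = [0/1, 1/8)
  'd': [0/1 + 1/4*1/2, 0/1 + 1/4*3/4) = [1/8, 3/16)
  'f': [0/1 + 1/4*3/4, 0/1 + 1/4*1/1) = [3/16, 1/4) <- contains code 7/32
  emit 'f', narrow to [3/16, 1/4)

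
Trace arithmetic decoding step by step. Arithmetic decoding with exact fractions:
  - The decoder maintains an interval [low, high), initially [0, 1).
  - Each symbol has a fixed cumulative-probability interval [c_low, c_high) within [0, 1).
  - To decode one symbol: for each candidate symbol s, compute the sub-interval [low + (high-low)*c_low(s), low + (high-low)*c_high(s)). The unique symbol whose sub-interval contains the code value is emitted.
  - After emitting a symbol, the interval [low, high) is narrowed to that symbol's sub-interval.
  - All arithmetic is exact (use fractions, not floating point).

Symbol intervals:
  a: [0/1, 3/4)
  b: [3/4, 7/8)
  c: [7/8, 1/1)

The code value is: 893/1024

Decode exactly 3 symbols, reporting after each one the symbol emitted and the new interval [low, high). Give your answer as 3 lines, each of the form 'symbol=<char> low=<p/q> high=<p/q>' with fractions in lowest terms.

Answer: symbol=b low=3/4 high=7/8
symbol=c low=55/64 high=7/8
symbol=b low=223/256 high=447/512

Derivation:
Step 1: interval [0/1, 1/1), width = 1/1 - 0/1 = 1/1
  'a': [0/1 + 1/1*0/1, 0/1 + 1/1*3/4) = [0/1, 3/4)
  'b': [0/1 + 1/1*3/4, 0/1 + 1/1*7/8) = [3/4, 7/8) <- contains code 893/1024
  'c': [0/1 + 1/1*7/8, 0/1 + 1/1*1/1) = [7/8, 1/1)
  emit 'b', narrow to [3/4, 7/8)
Step 2: interval [3/4, 7/8), width = 7/8 - 3/4 = 1/8
  'a': [3/4 + 1/8*0/1, 3/4 + 1/8*3/4) = [3/4, 27/32)
  'b': [3/4 + 1/8*3/4, 3/4 + 1/8*7/8) = [27/32, 55/64)
  'c': [3/4 + 1/8*7/8, 3/4 + 1/8*1/1) = [55/64, 7/8) <- contains code 893/1024
  emit 'c', narrow to [55/64, 7/8)
Step 3: interval [55/64, 7/8), width = 7/8 - 55/64 = 1/64
  'a': [55/64 + 1/64*0/1, 55/64 + 1/64*3/4) = [55/64, 223/256)
  'b': [55/64 + 1/64*3/4, 55/64 + 1/64*7/8) = [223/256, 447/512) <- contains code 893/1024
  'c': [55/64 + 1/64*7/8, 55/64 + 1/64*1/1) = [447/512, 7/8)
  emit 'b', narrow to [223/256, 447/512)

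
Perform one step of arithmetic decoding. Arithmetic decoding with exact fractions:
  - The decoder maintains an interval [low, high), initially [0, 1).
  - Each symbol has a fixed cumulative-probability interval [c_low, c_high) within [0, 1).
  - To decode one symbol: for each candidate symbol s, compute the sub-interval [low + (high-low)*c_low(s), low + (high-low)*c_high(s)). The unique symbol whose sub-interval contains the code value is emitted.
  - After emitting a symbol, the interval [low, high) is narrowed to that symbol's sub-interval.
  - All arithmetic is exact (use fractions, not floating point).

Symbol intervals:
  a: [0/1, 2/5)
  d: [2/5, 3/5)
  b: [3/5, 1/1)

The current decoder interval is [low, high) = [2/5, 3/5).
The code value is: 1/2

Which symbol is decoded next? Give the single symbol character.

Interval width = high − low = 3/5 − 2/5 = 1/5
Scaled code = (code − low) / width = (1/2 − 2/5) / 1/5 = 1/2
  a: [0/1, 2/5) 
  d: [2/5, 3/5) ← scaled code falls here ✓
  b: [3/5, 1/1) 

Answer: d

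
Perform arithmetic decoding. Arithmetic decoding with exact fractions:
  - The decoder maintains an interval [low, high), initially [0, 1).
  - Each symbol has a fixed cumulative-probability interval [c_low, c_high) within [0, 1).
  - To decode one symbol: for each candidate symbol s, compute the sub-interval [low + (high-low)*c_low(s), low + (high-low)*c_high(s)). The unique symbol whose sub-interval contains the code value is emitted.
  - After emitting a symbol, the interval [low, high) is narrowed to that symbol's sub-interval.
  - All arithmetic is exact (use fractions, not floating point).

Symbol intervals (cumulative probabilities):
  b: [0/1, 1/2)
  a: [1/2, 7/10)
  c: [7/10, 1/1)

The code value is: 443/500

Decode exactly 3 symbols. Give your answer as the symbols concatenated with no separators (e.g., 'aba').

Step 1: interval [0/1, 1/1), width = 1/1 - 0/1 = 1/1
  'b': [0/1 + 1/1*0/1, 0/1 + 1/1*1/2) = [0/1, 1/2)
  'a': [0/1 + 1/1*1/2, 0/1 + 1/1*7/10) = [1/2, 7/10)
  'c': [0/1 + 1/1*7/10, 0/1 + 1/1*1/1) = [7/10, 1/1) <- contains code 443/500
  emit 'c', narrow to [7/10, 1/1)
Step 2: interval [7/10, 1/1), width = 1/1 - 7/10 = 3/10
  'b': [7/10 + 3/10*0/1, 7/10 + 3/10*1/2) = [7/10, 17/20)
  'a': [7/10 + 3/10*1/2, 7/10 + 3/10*7/10) = [17/20, 91/100) <- contains code 443/500
  'c': [7/10 + 3/10*7/10, 7/10 + 3/10*1/1) = [91/100, 1/1)
  emit 'a', narrow to [17/20, 91/100)
Step 3: interval [17/20, 91/100), width = 91/100 - 17/20 = 3/50
  'b': [17/20 + 3/50*0/1, 17/20 + 3/50*1/2) = [17/20, 22/25)
  'a': [17/20 + 3/50*1/2, 17/20 + 3/50*7/10) = [22/25, 223/250) <- contains code 443/500
  'c': [17/20 + 3/50*7/10, 17/20 + 3/50*1/1) = [223/250, 91/100)
  emit 'a', narrow to [22/25, 223/250)

Answer: caa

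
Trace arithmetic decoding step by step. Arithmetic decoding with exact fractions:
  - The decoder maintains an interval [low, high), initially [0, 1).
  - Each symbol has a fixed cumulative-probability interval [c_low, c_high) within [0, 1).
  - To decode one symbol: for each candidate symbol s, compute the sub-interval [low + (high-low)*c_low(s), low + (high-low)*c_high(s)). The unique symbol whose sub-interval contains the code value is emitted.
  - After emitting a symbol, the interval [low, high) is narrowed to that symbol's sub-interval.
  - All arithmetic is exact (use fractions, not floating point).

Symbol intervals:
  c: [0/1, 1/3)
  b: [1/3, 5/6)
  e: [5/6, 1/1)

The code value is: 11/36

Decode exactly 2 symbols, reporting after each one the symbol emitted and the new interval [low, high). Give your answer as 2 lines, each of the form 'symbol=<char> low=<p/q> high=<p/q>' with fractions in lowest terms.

Step 1: interval [0/1, 1/1), width = 1/1 - 0/1 = 1/1
  'c': [0/1 + 1/1*0/1, 0/1 + 1/1*1/3) = [0/1, 1/3) <- contains code 11/36
  'b': [0/1 + 1/1*1/3, 0/1 + 1/1*5/6) = [1/3, 5/6)
  'e': [0/1 + 1/1*5/6, 0/1 + 1/1*1/1) = [5/6, 1/1)
  emit 'c', narrow to [0/1, 1/3)
Step 2: interval [0/1, 1/3), width = 1/3 - 0/1 = 1/3
  'c': [0/1 + 1/3*0/1, 0/1 + 1/3*1/3) = [0/1, 1/9)
  'b': [0/1 + 1/3*1/3, 0/1 + 1/3*5/6) = [1/9, 5/18)
  'e': [0/1 + 1/3*5/6, 0/1 + 1/3*1/1) = [5/18, 1/3) <- contains code 11/36
  emit 'e', narrow to [5/18, 1/3)

Answer: symbol=c low=0/1 high=1/3
symbol=e low=5/18 high=1/3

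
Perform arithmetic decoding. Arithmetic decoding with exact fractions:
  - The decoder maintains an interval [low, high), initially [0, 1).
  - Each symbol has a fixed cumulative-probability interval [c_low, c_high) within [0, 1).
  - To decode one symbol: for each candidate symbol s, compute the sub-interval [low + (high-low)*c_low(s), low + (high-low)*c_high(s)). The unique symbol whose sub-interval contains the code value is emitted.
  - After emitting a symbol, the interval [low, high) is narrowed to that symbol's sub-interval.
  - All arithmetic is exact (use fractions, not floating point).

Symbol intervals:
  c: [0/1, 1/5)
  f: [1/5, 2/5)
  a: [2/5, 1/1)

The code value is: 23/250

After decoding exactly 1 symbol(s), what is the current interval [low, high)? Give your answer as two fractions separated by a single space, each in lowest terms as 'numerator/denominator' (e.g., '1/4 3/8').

Step 1: interval [0/1, 1/1), width = 1/1 - 0/1 = 1/1
  'c': [0/1 + 1/1*0/1, 0/1 + 1/1*1/5) = [0/1, 1/5) <- contains code 23/250
  'f': [0/1 + 1/1*1/5, 0/1 + 1/1*2/5) = [1/5, 2/5)
  'a': [0/1 + 1/1*2/5, 0/1 + 1/1*1/1) = [2/5, 1/1)
  emit 'c', narrow to [0/1, 1/5)

Answer: 0/1 1/5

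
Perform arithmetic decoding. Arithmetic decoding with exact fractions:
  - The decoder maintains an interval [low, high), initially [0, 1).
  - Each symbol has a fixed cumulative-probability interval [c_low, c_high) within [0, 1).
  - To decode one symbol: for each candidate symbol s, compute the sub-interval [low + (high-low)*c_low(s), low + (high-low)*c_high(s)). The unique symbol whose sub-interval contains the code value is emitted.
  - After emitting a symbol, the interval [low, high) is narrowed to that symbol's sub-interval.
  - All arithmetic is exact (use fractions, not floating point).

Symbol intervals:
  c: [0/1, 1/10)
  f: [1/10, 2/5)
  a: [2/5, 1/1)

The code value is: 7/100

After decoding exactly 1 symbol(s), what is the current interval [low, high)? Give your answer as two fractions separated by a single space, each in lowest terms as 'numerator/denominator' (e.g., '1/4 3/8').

Step 1: interval [0/1, 1/1), width = 1/1 - 0/1 = 1/1
  'c': [0/1 + 1/1*0/1, 0/1 + 1/1*1/10) = [0/1, 1/10) <- contains code 7/100
  'f': [0/1 + 1/1*1/10, 0/1 + 1/1*2/5) = [1/10, 2/5)
  'a': [0/1 + 1/1*2/5, 0/1 + 1/1*1/1) = [2/5, 1/1)
  emit 'c', narrow to [0/1, 1/10)

Answer: 0/1 1/10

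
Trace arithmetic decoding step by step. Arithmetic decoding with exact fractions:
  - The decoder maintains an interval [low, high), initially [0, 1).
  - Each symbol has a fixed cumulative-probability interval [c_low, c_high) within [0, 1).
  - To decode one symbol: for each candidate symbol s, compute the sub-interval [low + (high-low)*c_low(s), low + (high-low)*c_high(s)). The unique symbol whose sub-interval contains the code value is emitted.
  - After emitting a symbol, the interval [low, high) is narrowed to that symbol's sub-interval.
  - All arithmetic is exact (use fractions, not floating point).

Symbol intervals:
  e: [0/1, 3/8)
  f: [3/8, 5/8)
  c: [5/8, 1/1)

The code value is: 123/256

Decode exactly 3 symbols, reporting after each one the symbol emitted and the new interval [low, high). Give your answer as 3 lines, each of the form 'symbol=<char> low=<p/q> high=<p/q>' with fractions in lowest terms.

Answer: symbol=f low=3/8 high=5/8
symbol=f low=15/32 high=17/32
symbol=e low=15/32 high=63/128

Derivation:
Step 1: interval [0/1, 1/1), width = 1/1 - 0/1 = 1/1
  'e': [0/1 + 1/1*0/1, 0/1 + 1/1*3/8) = [0/1, 3/8)
  'f': [0/1 + 1/1*3/8, 0/1 + 1/1*5/8) = [3/8, 5/8) <- contains code 123/256
  'c': [0/1 + 1/1*5/8, 0/1 + 1/1*1/1) = [5/8, 1/1)
  emit 'f', narrow to [3/8, 5/8)
Step 2: interval [3/8, 5/8), width = 5/8 - 3/8 = 1/4
  'e': [3/8 + 1/4*0/1, 3/8 + 1/4*3/8) = [3/8, 15/32)
  'f': [3/8 + 1/4*3/8, 3/8 + 1/4*5/8) = [15/32, 17/32) <- contains code 123/256
  'c': [3/8 + 1/4*5/8, 3/8 + 1/4*1/1) = [17/32, 5/8)
  emit 'f', narrow to [15/32, 17/32)
Step 3: interval [15/32, 17/32), width = 17/32 - 15/32 = 1/16
  'e': [15/32 + 1/16*0/1, 15/32 + 1/16*3/8) = [15/32, 63/128) <- contains code 123/256
  'f': [15/32 + 1/16*3/8, 15/32 + 1/16*5/8) = [63/128, 65/128)
  'c': [15/32 + 1/16*5/8, 15/32 + 1/16*1/1) = [65/128, 17/32)
  emit 'e', narrow to [15/32, 63/128)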